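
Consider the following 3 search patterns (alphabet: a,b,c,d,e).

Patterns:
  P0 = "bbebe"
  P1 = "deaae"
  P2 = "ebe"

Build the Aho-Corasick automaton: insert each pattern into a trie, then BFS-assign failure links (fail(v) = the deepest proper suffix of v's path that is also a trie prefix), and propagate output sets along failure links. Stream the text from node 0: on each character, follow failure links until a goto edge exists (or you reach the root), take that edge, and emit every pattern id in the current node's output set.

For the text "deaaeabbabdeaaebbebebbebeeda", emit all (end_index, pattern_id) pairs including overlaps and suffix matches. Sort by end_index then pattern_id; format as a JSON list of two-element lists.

Build:
Trie nodes:
  0='ε' goto b→1 d→6 e→11
  1='b' goto b→2
  2='bb' goto e→3
  3='bbe' goto b→4
  4='bbeb' goto e→5
  5='bbebe' goto ·  [P0 ends]
  6='d' goto e→7
  7='de' goto a→8
  8='dea' goto a→9
  9='deaa' goto e→10
  10='deaae' goto ·  [P1 ends]
  11='e' goto b→12
  12='eb' goto e→13
  13='ebe' goto ·  [P2 ends]

BFS fail/out derivation:
  n1('b'): parent n0 fail=0; on 'b' 0 → fail=0;  out ∅∪∅=∅
  n6('d'): parent n0 fail=0; on 'd' 0 → fail=0;  out ∅∪∅=∅
  n11('e'): parent n0 fail=0; on 'e' 0 → fail=0;  out ∅∪∅=∅
  n2('bb'): parent n1 fail=0; on 'b' 0 → fail=1;  out ∅∪∅=∅
  n7('de'): parent n6 fail=0; on 'e' 0 → fail=11;  out ∅∪∅=∅
  n12('eb'): parent n11 fail=0; on 'b' 0 → fail=1;  out ∅∪∅=∅
  n3('bbe'): parent n2 fail=1; on 'e' 1→0 → fail=11;  out ∅∪∅=∅
  n8('dea'): parent n7 fail=11; on 'a' 11→0 → fail=0;  out ∅∪∅=∅
  n13('ebe'): parent n12 fail=1; on 'e' 1→0 → fail=11;  out {2}∪∅={2}
  n4('bbeb'): parent n3 fail=11; on 'b' 11 → fail=12;  out ∅∪∅=∅
  n9('deaa'): parent n8 fail=0; on 'a' 0 → fail=0;  out ∅∪∅=∅
  n5('bbebe'): parent n4 fail=12; on 'e' 12 → fail=13;  out {0}∪{2}={0,2}
  n10('deaae'): parent n9 fail=0; on 'e' 0 → fail=11;  out {1}∪∅={1}

Run:
[0] read 'd'  n0⇒n6
[1] read 'e'  n6⇒n7
[2] read 'a'  n7⇒n8
[3] read 'a'  n8⇒n9
[4] read 'e'  n9⇒n10  emit P1@[0:4]
[5] read 'a'  n10⇒n0 (fail-walked)
[6] read 'b'  n0⇒n1
[7] read 'b'  n1⇒n2
[8] read 'a'  n2⇒n0 (fail-walked)
[9] read 'b'  n0⇒n1
[10] read 'd'  n1⇒n6 (fail-walked)
[11] read 'e'  n6⇒n7
[12] read 'a'  n7⇒n8
[13] read 'a'  n8⇒n9
[14] read 'e'  n9⇒n10  emit P1@[10:14]
[15] read 'b'  n10⇒n12 (fail-walked)
[16] read 'b'  n12⇒n2 (fail-walked)
[17] read 'e'  n2⇒n3
[18] read 'b'  n3⇒n4
[19] read 'e'  n4⇒n5  emit P0@[15:19],P2@[17:19]
[20] read 'b'  n5⇒n12 (fail-walked)
[21] read 'b'  n12⇒n2 (fail-walked)
[22] read 'e'  n2⇒n3
[23] read 'b'  n3⇒n4
[24] read 'e'  n4⇒n5  emit P0@[20:24],P2@[22:24]
[25] read 'e'  n5⇒n11 (fail-walked)
[26] read 'd'  n11⇒n6 (fail-walked)
[27] read 'a'  n6⇒n0 (fail-walked)

All matches (sorted): [[4,1],[14,1],[19,0],[19,2],[24,0],[24,2]]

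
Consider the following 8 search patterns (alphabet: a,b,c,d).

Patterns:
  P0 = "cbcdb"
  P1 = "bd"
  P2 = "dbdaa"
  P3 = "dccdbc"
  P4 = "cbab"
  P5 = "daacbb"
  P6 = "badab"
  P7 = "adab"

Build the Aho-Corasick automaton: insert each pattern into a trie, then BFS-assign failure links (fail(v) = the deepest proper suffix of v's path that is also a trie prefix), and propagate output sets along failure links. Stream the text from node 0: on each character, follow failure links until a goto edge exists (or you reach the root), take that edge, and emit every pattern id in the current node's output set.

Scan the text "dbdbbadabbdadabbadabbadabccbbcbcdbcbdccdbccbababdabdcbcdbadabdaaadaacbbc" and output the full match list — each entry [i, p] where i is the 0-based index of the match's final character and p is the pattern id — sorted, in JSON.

Construct AC machine:
Trie nodes:
  0='ε' goto a→29 b→6 c→1 d→8
  1='c' goto b→2
  2='cb' goto a→18 c→3
  3='cbc' goto d→4
  4='cbcd' goto b→5
  5='cbcdb' goto ·  [P0 ends]
  6='b' goto a→25 d→7
  7='bd' goto ·  [P1 ends]
  8='d' goto a→20 b→9 c→13
  9='db' goto d→10
  10='dbd' goto a→11
  11='dbda' goto a→12
  12='dbdaa' goto ·  [P2 ends]
  13='dc' goto c→14
  14='dcc' goto d→15
  15='dccd' goto b→16
  16='dccdb' goto c→17
  17='dccdbc' goto ·  [P3 ends]
  18='cba' goto b→19
  19='cbab' goto ·  [P4 ends]
  20='da' goto a→21
  21='daa' goto c→22
  22='daac' goto b→23
  23='daacb' goto b→24
  24='daacbb' goto ·  [P5 ends]
  25='ba' goto d→26
  26='bad' goto a→27
  27='bada' goto b→28
  28='badab' goto ·  [P6 ends]
  29='a' goto d→30
  30='ad' goto a→31
  31='ada' goto b→32
  32='adab' goto ·  [P7 ends]

Failure links (BFS by depth):
  fail(1) 'c': from fail(0)=0 chase 'c': 0 ⇒ 0;  out=∅∪out(0)=∅
  fail(6) 'b': from fail(0)=0 chase 'b': 0 ⇒ 0;  out=∅∪out(0)=∅
  fail(8) 'd': from fail(0)=0 chase 'd': 0 ⇒ 0;  out=∅∪out(0)=∅
  fail(29) 'a': from fail(0)=0 chase 'a': 0 ⇒ 0;  out=∅∪out(0)=∅
  fail(2) 'cb': from fail(1)=0 chase 'b': 0 ⇒ 6;  out=∅∪out(6)=∅
  fail(7) 'bd': from fail(6)=0 chase 'd': 0 ⇒ 8;  out={1}∪out(8)={1}
  fail(9) 'db': from fail(8)=0 chase 'b': 0 ⇒ 6;  out=∅∪out(6)=∅
  fail(13) 'dc': from fail(8)=0 chase 'c': 0 ⇒ 1;  out=∅∪out(1)=∅
  fail(20) 'da': from fail(8)=0 chase 'a': 0 ⇒ 29;  out=∅∪out(29)=∅
  fail(25) 'ba': from fail(6)=0 chase 'a': 0 ⇒ 29;  out=∅∪out(29)=∅
  fail(30) 'ad': from fail(29)=0 chase 'd': 0 ⇒ 8;  out=∅∪out(8)=∅
  fail(3) 'cbc': from fail(2)=6 chase 'c': 6→0 ⇒ 1;  out=∅∪out(1)=∅
  fail(10) 'dbd': from fail(9)=6 chase 'd': 6 ⇒ 7;  out=∅∪out(7)={1}
  fail(14) 'dcc': from fail(13)=1 chase 'c': 1→0 ⇒ 1;  out=∅∪out(1)=∅
  fail(18) 'cba': from fail(2)=6 chase 'a': 6 ⇒ 25;  out=∅∪out(25)=∅
  fail(21) 'daa': from fail(20)=29 chase 'a': 29→0 ⇒ 29;  out=∅∪out(29)=∅
  fail(26) 'bad': from fail(25)=29 chase 'd': 29 ⇒ 30;  out=∅∪out(30)=∅
  fail(31) 'ada': from fail(30)=8 chase 'a': 8 ⇒ 20;  out=∅∪out(20)=∅
  fail(4) 'cbcd': from fail(3)=1 chase 'd': 1→0 ⇒ 8;  out=∅∪out(8)=∅
  fail(11) 'dbda': from fail(10)=7 chase 'a': 7→8 ⇒ 20;  out=∅∪out(20)=∅
  fail(15) 'dccd': from fail(14)=1 chase 'd': 1→0 ⇒ 8;  out=∅∪out(8)=∅
  fail(19) 'cbab': from fail(18)=25 chase 'b': 25→29→0 ⇒ 6;  out={4}∪out(6)={4}
  fail(22) 'daac': from fail(21)=29 chase 'c': 29→0 ⇒ 1;  out=∅∪out(1)=∅
  fail(27) 'bada': from fail(26)=30 chase 'a': 30 ⇒ 31;  out=∅∪out(31)=∅
  fail(32) 'adab': from fail(31)=20 chase 'b': 20→29→0 ⇒ 6;  out={7}∪out(6)={7}
  fail(5) 'cbcdb': from fail(4)=8 chase 'b': 8 ⇒ 9;  out={0}∪out(9)={0}
  fail(12) 'dbdaa': from fail(11)=20 chase 'a': 20 ⇒ 21;  out={2}∪out(21)={2}
  fail(16) 'dccdb': from fail(15)=8 chase 'b': 8 ⇒ 9;  out=∅∪out(9)=∅
  fail(23) 'daacb': from fail(22)=1 chase 'b': 1 ⇒ 2;  out=∅∪out(2)=∅
  fail(28) 'badab': from fail(27)=31 chase 'b': 31 ⇒ 32;  out={6}∪out(32)={6,7}
  fail(17) 'dccdbc': from fail(16)=9 chase 'c': 9→6→0 ⇒ 1;  out={3}∪out(1)={3}
  fail(24) 'daacbb': from fail(23)=2 chase 'b': 2→6→0 ⇒ 6;  out={5}∪out(6)={5}

Text stream:
[0] read 'd'  n0⇒n8
[1] read 'b'  n8⇒n9
[2] read 'd'  n9⇒n10  ** P1@[1:2]
[3] read 'b'  n10⇒n9 (via fail)
[4] read 'b'  n9⇒n6 (via fail)
[5] read 'a'  n6⇒n25
[6] read 'd'  n25⇒n26
[7] read 'a'  n26⇒n27
[8] read 'b'  n27⇒n28  ** P6@[4:8],P7@[5:8]
[9] read 'b'  n28⇒n6 (via fail)
[10] read 'd'  n6⇒n7  ** P1@[9:10]
[11] read 'a'  n7⇒n20 (via fail)
[12] read 'd'  n20⇒n30 (via fail)
[13] read 'a'  n30⇒n31
[14] read 'b'  n31⇒n32  ** P7@[11:14]
[15] read 'b'  n32⇒n6 (via fail)
[16] read 'a'  n6⇒n25
[17] read 'd'  n25⇒n26
[18] read 'a'  n26⇒n27
[19] read 'b'  n27⇒n28  ** P6@[15:19],P7@[16:19]
[20] read 'b'  n28⇒n6 (via fail)
[21] read 'a'  n6⇒n25
[22] read 'd'  n25⇒n26
[23] read 'a'  n26⇒n27
[24] read 'b'  n27⇒n28  ** P6@[20:24],P7@[21:24]
[25] read 'c'  n28⇒n1 (via fail)
[26] read 'c'  n1⇒n1 (via fail)
[27] read 'b'  n1⇒n2
[28] read 'b'  n2⇒n6 (via fail)
[29] read 'c'  n6⇒n1 (via fail)
[30] read 'b'  n1⇒n2
[31] read 'c'  n2⇒n3
[32] read 'd'  n3⇒n4
[33] read 'b'  n4⇒n5  ** P0@[29:33]
[34] read 'c'  n5⇒n1 (via fail)
[35] read 'b'  n1⇒n2
[36] read 'd'  n2⇒n7 (via fail)  ** P1@[35:36]
[37] read 'c'  n7⇒n13 (via fail)
[38] read 'c'  n13⇒n14
[39] read 'd'  n14⇒n15
[40] read 'b'  n15⇒n16
[41] read 'c'  n16⇒n17  ** P3@[36:41]
[42] read 'c'  n17⇒n1 (via fail)
[43] read 'b'  n1⇒n2
[44] read 'a'  n2⇒n18
[45] read 'b'  n18⇒n19  ** P4@[42:45]
[46] read 'a'  n19⇒n25 (via fail)
[47] read 'b'  n25⇒n6 (via fail)
[48] read 'd'  n6⇒n7  ** P1@[47:48]
[49] read 'a'  n7⇒n20 (via fail)
[50] read 'b'  n20⇒n6 (via fail)
[51] read 'd'  n6⇒n7  ** P1@[50:51]
[52] read 'c'  n7⇒n13 (via fail)
[53] read 'b'  n13⇒n2 (via fail)
[54] read 'c'  n2⇒n3
[55] read 'd'  n3⇒n4
[56] read 'b'  n4⇒n5  ** P0@[52:56]
[57] read 'a'  n5⇒n25 (via fail)
[58] read 'd'  n25⇒n26
[59] read 'a'  n26⇒n27
[60] read 'b'  n27⇒n28  ** P6@[56:60],P7@[57:60]
[61] read 'd'  n28⇒n7 (via fail)  ** P1@[60:61]
[62] read 'a'  n7⇒n20 (via fail)
[63] read 'a'  n20⇒n21
[64] read 'a'  n21⇒n29 (via fail)
[65] read 'd'  n29⇒n30
[66] read 'a'  n30⇒n31
[67] read 'a'  n31⇒n21 (via fail)
[68] read 'c'  n21⇒n22
[69] read 'b'  n22⇒n23
[70] read 'b'  n23⇒n24  ** P5@[65:70]
[71] read 'c'  n24⇒n1 (via fail)

Matches: [[2,1],[8,6],[8,7],[10,1],[14,7],[19,6],[19,7],[24,6],[24,7],[33,0],[36,1],[41,3],[45,4],[48,1],[51,1],[56,0],[60,6],[60,7],[61,1],[70,5]]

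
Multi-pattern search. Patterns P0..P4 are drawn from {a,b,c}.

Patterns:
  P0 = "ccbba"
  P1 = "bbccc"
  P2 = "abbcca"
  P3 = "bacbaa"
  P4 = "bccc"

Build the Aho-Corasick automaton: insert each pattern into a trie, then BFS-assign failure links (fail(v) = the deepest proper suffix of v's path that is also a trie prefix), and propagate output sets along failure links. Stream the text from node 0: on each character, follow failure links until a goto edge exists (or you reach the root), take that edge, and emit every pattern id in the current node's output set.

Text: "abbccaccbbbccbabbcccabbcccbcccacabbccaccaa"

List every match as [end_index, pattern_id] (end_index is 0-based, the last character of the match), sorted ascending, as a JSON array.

Construct AC machine:
Trie (insert patterns):
  n0 'ε': a→11 b→6 c→1
  n1 'c': c→2
  n2 'cc': b→3
  n3 'ccb': b→4
  n4 'ccbb': a→5
  n5 'ccbba': ·  [P0 ends]
  n6 'b': a→17 b→7 c→22
  n7 'bb': c→8
  n8 'bbc': c→9
  n9 'bbcc': c→10
  n10 'bbccc': ·  [P1 ends]
  n11 'a': b→12
  n12 'ab': b→13
  n13 'abb': c→14
  n14 'abbc': c→15
  n15 'abbcc': a→16
  n16 'abbcca': ·  [P2 ends]
  n17 'ba': c→18
  n18 'bac': b→19
  n19 'bacb': a→20
  n20 'bacba': a→21
  n21 'bacbaa': ·  [P3 ends]
  n22 'bc': c→23
  n23 'bcc': c→24
  n24 'bccc': ·  [P4 ends]

Failure links (BFS by depth):
  fail(1) 'c': from fail(0)=0 chase 'c': 0 ⇒ 0;  out=∅∪out(0)=∅
  fail(6) 'b': from fail(0)=0 chase 'b': 0 ⇒ 0;  out=∅∪out(0)=∅
  fail(11) 'a': from fail(0)=0 chase 'a': 0 ⇒ 0;  out=∅∪out(0)=∅
  fail(2) 'cc': from fail(1)=0 chase 'c': 0 ⇒ 1;  out=∅∪out(1)=∅
  fail(7) 'bb': from fail(6)=0 chase 'b': 0 ⇒ 6;  out=∅∪out(6)=∅
  fail(12) 'ab': from fail(11)=0 chase 'b': 0 ⇒ 6;  out=∅∪out(6)=∅
  fail(17) 'ba': from fail(6)=0 chase 'a': 0 ⇒ 11;  out=∅∪out(11)=∅
  fail(22) 'bc': from fail(6)=0 chase 'c': 0 ⇒ 1;  out=∅∪out(1)=∅
  fail(3) 'ccb': from fail(2)=1 chase 'b': 1→0 ⇒ 6;  out=∅∪out(6)=∅
  fail(8) 'bbc': from fail(7)=6 chase 'c': 6 ⇒ 22;  out=∅∪out(22)=∅
  fail(13) 'abb': from fail(12)=6 chase 'b': 6 ⇒ 7;  out=∅∪out(7)=∅
  fail(18) 'bac': from fail(17)=11 chase 'c': 11→0 ⇒ 1;  out=∅∪out(1)=∅
  fail(23) 'bcc': from fail(22)=1 chase 'c': 1 ⇒ 2;  out=∅∪out(2)=∅
  fail(4) 'ccbb': from fail(3)=6 chase 'b': 6 ⇒ 7;  out=∅∪out(7)=∅
  fail(9) 'bbcc': from fail(8)=22 chase 'c': 22 ⇒ 23;  out=∅∪out(23)=∅
  fail(14) 'abbc': from fail(13)=7 chase 'c': 7 ⇒ 8;  out=∅∪out(8)=∅
  fail(19) 'bacb': from fail(18)=1 chase 'b': 1→0 ⇒ 6;  out=∅∪out(6)=∅
  fail(24) 'bccc': from fail(23)=2 chase 'c': 2→1 ⇒ 2;  out={4}∪out(2)={4}
  fail(5) 'ccbba': from fail(4)=7 chase 'a': 7→6 ⇒ 17;  out={0}∪out(17)={0}
  fail(10) 'bbccc': from fail(9)=23 chase 'c': 23 ⇒ 24;  out={1}∪out(24)={1,4}
  fail(15) 'abbcc': from fail(14)=8 chase 'c': 8 ⇒ 9;  out=∅∪out(9)=∅
  fail(20) 'bacba': from fail(19)=6 chase 'a': 6 ⇒ 17;  out=∅∪out(17)=∅
  fail(16) 'abbcca': from fail(15)=9 chase 'a': 9→23→2→1→0 ⇒ 11;  out={2}∪out(11)={2}
  fail(21) 'bacbaa': from fail(20)=17 chase 'a': 17→11→0 ⇒ 11;  out={3}∪out(11)={3}

Scan:
[0] read 'a'  n0⇒n11
[1] read 'b'  n11⇒n12
[2] read 'b'  n12⇒n13
[3] read 'c'  n13⇒n14
[4] read 'c'  n14⇒n15
[5] read 'a'  n15⇒n16  → match P2@[0:5]
[6] read 'c'  n16⇒n1 (via fail)
[7] read 'c'  n1⇒n2
[8] read 'b'  n2⇒n3
[9] read 'b'  n3⇒n4
[10] read 'b'  n4⇒n7 (via fail)
[11] read 'c'  n7⇒n8
[12] read 'c'  n8⇒n9
[13] read 'b'  n9⇒n3 (via fail)
[14] read 'a'  n3⇒n17 (via fail)
[15] read 'b'  n17⇒n12 (via fail)
[16] read 'b'  n12⇒n13
[17] read 'c'  n13⇒n14
[18] read 'c'  n14⇒n15
[19] read 'c'  n15⇒n10 (via fail)  → match P1@[15:19],P4@[16:19]
[20] read 'a'  n10⇒n11 (via fail)
[21] read 'b'  n11⇒n12
[22] read 'b'  n12⇒n13
[23] read 'c'  n13⇒n14
[24] read 'c'  n14⇒n15
[25] read 'c'  n15⇒n10 (via fail)  → match P1@[21:25],P4@[22:25]
[26] read 'b'  n10⇒n3 (via fail)
[27] read 'c'  n3⇒n22 (via fail)
[28] read 'c'  n22⇒n23
[29] read 'c'  n23⇒n24  → match P4@[26:29]
[30] read 'a'  n24⇒n11 (via fail)
[31] read 'c'  n11⇒n1 (via fail)
[32] read 'a'  n1⇒n11 (via fail)
[33] read 'b'  n11⇒n12
[34] read 'b'  n12⇒n13
[35] read 'c'  n13⇒n14
[36] read 'c'  n14⇒n15
[37] read 'a'  n15⇒n16  → match P2@[32:37]
[38] read 'c'  n16⇒n1 (via fail)
[39] read 'c'  n1⇒n2
[40] read 'a'  n2⇒n11 (via fail)
[41] read 'a'  n11⇒n11 (via fail)

Result: [[5,2],[19,1],[19,4],[25,1],[25,4],[29,4],[37,2]]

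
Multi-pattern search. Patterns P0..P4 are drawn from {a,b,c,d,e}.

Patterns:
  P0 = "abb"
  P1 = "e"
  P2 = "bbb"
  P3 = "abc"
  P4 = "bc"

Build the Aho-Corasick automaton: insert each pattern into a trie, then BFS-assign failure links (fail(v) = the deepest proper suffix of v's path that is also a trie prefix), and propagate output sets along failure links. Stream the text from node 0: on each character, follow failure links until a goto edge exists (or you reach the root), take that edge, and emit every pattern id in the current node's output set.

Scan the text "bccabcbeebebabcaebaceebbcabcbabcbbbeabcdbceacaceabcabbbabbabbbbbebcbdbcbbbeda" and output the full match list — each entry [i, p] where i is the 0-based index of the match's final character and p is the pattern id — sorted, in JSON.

Build:
Trie nodes:
  n0 'ε': a→1 b→5 e→4
  n1 'a': b→2
  n2 'ab': b→3 c→8
  n3 'abb': ·  [P0 ends]
  n4 'e': ·  [P1 ends]
  n5 'b': b→6 c→9
  n6 'bb': b→7
  n7 'bbb': ·  [P2 ends]
  n8 'abc': ·  [P3 ends]
  n9 'bc': ·  [P4 ends]

Failure links (BFS by depth):
  fail(1) 'a': from fail(0)=0 chase 'a': 0 ⇒ 0;  out=∅∪out(0)=∅
  fail(4) 'e': from fail(0)=0 chase 'e': 0 ⇒ 0;  out={1}∪out(0)={1}
  fail(5) 'b': from fail(0)=0 chase 'b': 0 ⇒ 0;  out=∅∪out(0)=∅
  fail(2) 'ab': from fail(1)=0 chase 'b': 0 ⇒ 5;  out=∅∪out(5)=∅
  fail(6) 'bb': from fail(5)=0 chase 'b': 0 ⇒ 5;  out=∅∪out(5)=∅
  fail(9) 'bc': from fail(5)=0 chase 'c': 0 ⇒ 0;  out={4}∪out(0)={4}
  fail(3) 'abb': from fail(2)=5 chase 'b': 5 ⇒ 6;  out={0}∪out(6)={0}
  fail(7) 'bbb': from fail(6)=5 chase 'b': 5 ⇒ 6;  out={2}∪out(6)={2}
  fail(8) 'abc': from fail(2)=5 chase 'c': 5 ⇒ 9;  out={3}∪out(9)={3,4}

Run:
[0] read 'b'  n0⇒n5
[1] read 'c'  n5⇒n9  emit P4@[0:1]
[2] read 'c'  n9⇒n0 ·f
[3] read 'a'  n0⇒n1
[4] read 'b'  n1⇒n2
[5] read 'c'  n2⇒n8  emit P3@[3:5],P4@[4:5]
[6] read 'b'  n8⇒n5 ·f
[7] read 'e'  n5⇒n4 ·f  emit P1@[7:7]
[8] read 'e'  n4⇒n4 ·f  emit P1@[8:8]
[9] read 'b'  n4⇒n5 ·f
[10] read 'e'  n5⇒n4 ·f  emit P1@[10:10]
[11] read 'b'  n4⇒n5 ·f
[12] read 'a'  n5⇒n1 ·f
[13] read 'b'  n1⇒n2
[14] read 'c'  n2⇒n8  emit P3@[12:14],P4@[13:14]
[15] read 'a'  n8⇒n1 ·f
[16] read 'e'  n1⇒n4 ·f  emit P1@[16:16]
[17] read 'b'  n4⇒n5 ·f
[18] read 'a'  n5⇒n1 ·f
[19] read 'c'  n1⇒n0 ·f
[20] read 'e'  n0⇒n4  emit P1@[20:20]
[21] read 'e'  n4⇒n4 ·f  emit P1@[21:21]
[22] read 'b'  n4⇒n5 ·f
[23] read 'b'  n5⇒n6
[24] read 'c'  n6⇒n9 ·f  emit P4@[23:24]
[25] read 'a'  n9⇒n1 ·f
[26] read 'b'  n1⇒n2
[27] read 'c'  n2⇒n8  emit P3@[25:27],P4@[26:27]
[28] read 'b'  n8⇒n5 ·f
[29] read 'a'  n5⇒n1 ·f
[30] read 'b'  n1⇒n2
[31] read 'c'  n2⇒n8  emit P3@[29:31],P4@[30:31]
[32] read 'b'  n8⇒n5 ·f
[33] read 'b'  n5⇒n6
[34] read 'b'  n6⇒n7  emit P2@[32:34]
[35] read 'e'  n7⇒n4 ·f  emit P1@[35:35]
[36] read 'a'  n4⇒n1 ·f
[37] read 'b'  n1⇒n2
[38] read 'c'  n2⇒n8  emit P3@[36:38],P4@[37:38]
[39] read 'd'  n8⇒n0 ·f
[40] read 'b'  n0⇒n5
[41] read 'c'  n5⇒n9  emit P4@[40:41]
[42] read 'e'  n9⇒n4 ·f  emit P1@[42:42]
[43] read 'a'  n4⇒n1 ·f
[44] read 'c'  n1⇒n0 ·f
[45] read 'a'  n0⇒n1
[46] read 'c'  n1⇒n0 ·f
[47] read 'e'  n0⇒n4  emit P1@[47:47]
[48] read 'a'  n4⇒n1 ·f
[49] read 'b'  n1⇒n2
[50] read 'c'  n2⇒n8  emit P3@[48:50],P4@[49:50]
[51] read 'a'  n8⇒n1 ·f
[52] read 'b'  n1⇒n2
[53] read 'b'  n2⇒n3  emit P0@[51:53]
[54] read 'b'  n3⇒n7 ·f  emit P2@[52:54]
[55] read 'a'  n7⇒n1 ·f
[56] read 'b'  n1⇒n2
[57] read 'b'  n2⇒n3  emit P0@[55:57]
[58] read 'a'  n3⇒n1 ·f
[59] read 'b'  n1⇒n2
[60] read 'b'  n2⇒n3  emit P0@[58:60]
[61] read 'b'  n3⇒n7 ·f  emit P2@[59:61]
[62] read 'b'  n7⇒n7 ·f  emit P2@[60:62]
[63] read 'b'  n7⇒n7 ·f  emit P2@[61:63]
[64] read 'e'  n7⇒n4 ·f  emit P1@[64:64]
[65] read 'b'  n4⇒n5 ·f
[66] read 'c'  n5⇒n9  emit P4@[65:66]
[67] read 'b'  n9⇒n5 ·f
[68] read 'd'  n5⇒n0 ·f
[69] read 'b'  n0⇒n5
[70] read 'c'  n5⇒n9  emit P4@[69:70]
[71] read 'b'  n9⇒n5 ·f
[72] read 'b'  n5⇒n6
[73] read 'b'  n6⇒n7  emit P2@[71:73]
[74] read 'e'  n7⇒n4 ·f  emit P1@[74:74]
[75] read 'd'  n4⇒n0 ·f
[76] read 'a'  n0⇒n1

Matches: [[1,4],[5,3],[5,4],[7,1],[8,1],[10,1],[14,3],[14,4],[16,1],[20,1],[21,1],[24,4],[27,3],[27,4],[31,3],[31,4],[34,2],[35,1],[38,3],[38,4],[41,4],[42,1],[47,1],[50,3],[50,4],[53,0],[54,2],[57,0],[60,0],[61,2],[62,2],[63,2],[64,1],[66,4],[70,4],[73,2],[74,1]]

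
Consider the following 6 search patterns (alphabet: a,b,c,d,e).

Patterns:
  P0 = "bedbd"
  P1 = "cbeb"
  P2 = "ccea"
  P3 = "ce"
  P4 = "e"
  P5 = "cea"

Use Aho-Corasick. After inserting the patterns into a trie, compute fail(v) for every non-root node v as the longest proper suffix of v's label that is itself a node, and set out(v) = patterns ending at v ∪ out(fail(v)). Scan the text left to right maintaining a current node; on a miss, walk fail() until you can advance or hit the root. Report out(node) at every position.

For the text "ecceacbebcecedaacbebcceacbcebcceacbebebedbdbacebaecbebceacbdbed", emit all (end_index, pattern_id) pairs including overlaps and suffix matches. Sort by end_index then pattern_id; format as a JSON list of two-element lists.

Build:
Trie (insert patterns):
  0='ε' goto b→1 c→6 e→14
  1='b' goto e→2
  2='be' goto d→3
  3='bed' goto b→4
  4='bedb' goto d→5
  5='bedbd' goto ·  ←P0
  6='c' goto b→7 c→10 e→13
  7='cb' goto e→8
  8='cbe' goto b→9
  9='cbeb' goto ·  ←P1
  10='cc' goto e→11
  11='cce' goto a→12
  12='ccea' goto ·  ←P2
  13='ce' goto a→15  ←P3
  14='e' goto ·  ←P4
  15='cea' goto ·  ←P5

BFS fail/out derivation:
  fail(1) 'b': from fail(0)=0 chase 'b': 0 ⇒ 0;  out=∅∪out(0)=∅
  fail(6) 'c': from fail(0)=0 chase 'c': 0 ⇒ 0;  out=∅∪out(0)=∅
  fail(14) 'e': from fail(0)=0 chase 'e': 0 ⇒ 0;  out={4}∪out(0)={4}
  fail(2) 'be': from fail(1)=0 chase 'e': 0 ⇒ 14;  out=∅∪out(14)={4}
  fail(7) 'cb': from fail(6)=0 chase 'b': 0 ⇒ 1;  out=∅∪out(1)=∅
  fail(10) 'cc': from fail(6)=0 chase 'c': 0 ⇒ 6;  out=∅∪out(6)=∅
  fail(13) 'ce': from fail(6)=0 chase 'e': 0 ⇒ 14;  out={3}∪out(14)={3,4}
  fail(3) 'bed': from fail(2)=14 chase 'd': 14→0 ⇒ 0;  out=∅∪out(0)=∅
  fail(8) 'cbe': from fail(7)=1 chase 'e': 1 ⇒ 2;  out=∅∪out(2)={4}
  fail(11) 'cce': from fail(10)=6 chase 'e': 6 ⇒ 13;  out=∅∪out(13)={3,4}
  fail(15) 'cea': from fail(13)=14 chase 'a': 14→0 ⇒ 0;  out={5}∪out(0)={5}
  fail(4) 'bedb': from fail(3)=0 chase 'b': 0 ⇒ 1;  out=∅∪out(1)=∅
  fail(9) 'cbeb': from fail(8)=2 chase 'b': 2→14→0 ⇒ 1;  out={1}∪out(1)={1}
  fail(12) 'ccea': from fail(11)=13 chase 'a': 13 ⇒ 15;  out={2}∪out(15)={2,5}
  fail(5) 'bedbd': from fail(4)=1 chase 'd': 1→0 ⇒ 0;  out={0}∪out(0)={0}

Scan:
i=0 'e': node 0→14  emit P4@[0:0]
i=1 'c': node 14→6 ·f
i=2 'c': node 6→10
i=3 'e': node 10→11  emit P3@[2:3],P4@[3:3]
i=4 'a': node 11→12  emit P2@[1:4],P5@[2:4]
i=5 'c': node 12→6 ·f
i=6 'b': node 6→7
i=7 'e': node 7→8  emit P4@[7:7]
i=8 'b': node 8→9  emit P1@[5:8]
i=9 'c': node 9→6 ·f
i=10 'e': node 6→13  emit P3@[9:10],P4@[10:10]
i=11 'c': node 13→6 ·f
i=12 'e': node 6→13  emit P3@[11:12],P4@[12:12]
i=13 'd': node 13→0 ·f
i=14 'a': node 0→0
i=15 'a': node 0→0
i=16 'c': node 0→6
i=17 'b': node 6→7
i=18 'e': node 7→8  emit P4@[18:18]
i=19 'b': node 8→9  emit P1@[16:19]
i=20 'c': node 9→6 ·f
i=21 'c': node 6→10
i=22 'e': node 10→11  emit P3@[21:22],P4@[22:22]
i=23 'a': node 11→12  emit P2@[20:23],P5@[21:23]
i=24 'c': node 12→6 ·f
i=25 'b': node 6→7
i=26 'c': node 7→6 ·f
i=27 'e': node 6→13  emit P3@[26:27],P4@[27:27]
i=28 'b': node 13→1 ·f
i=29 'c': node 1→6 ·f
i=30 'c': node 6→10
i=31 'e': node 10→11  emit P3@[30:31],P4@[31:31]
i=32 'a': node 11→12  emit P2@[29:32],P5@[30:32]
i=33 'c': node 12→6 ·f
i=34 'b': node 6→7
i=35 'e': node 7→8  emit P4@[35:35]
i=36 'b': node 8→9  emit P1@[33:36]
i=37 'e': node 9→2 ·f  emit P4@[37:37]
i=38 'b': node 2→1 ·f
i=39 'e': node 1→2  emit P4@[39:39]
i=40 'd': node 2→3
i=41 'b': node 3→4
i=42 'd': node 4→5  emit P0@[38:42]
i=43 'b': node 5→1 ·f
i=44 'a': node 1→0 ·f
i=45 'c': node 0→6
i=46 'e': node 6→13  emit P3@[45:46],P4@[46:46]
i=47 'b': node 13→1 ·f
i=48 'a': node 1→0 ·f
i=49 'e': node 0→14  emit P4@[49:49]
i=50 'c': node 14→6 ·f
i=51 'b': node 6→7
i=52 'e': node 7→8  emit P4@[52:52]
i=53 'b': node 8→9  emit P1@[50:53]
i=54 'c': node 9→6 ·f
i=55 'e': node 6→13  emit P3@[54:55],P4@[55:55]
i=56 'a': node 13→15  emit P5@[54:56]
i=57 'c': node 15→6 ·f
i=58 'b': node 6→7
i=59 'd': node 7→0 ·f
i=60 'b': node 0→1
i=61 'e': node 1→2  emit P4@[61:61]
i=62 'd': node 2→3

Result: [[0,4],[3,3],[3,4],[4,2],[4,5],[7,4],[8,1],[10,3],[10,4],[12,3],[12,4],[18,4],[19,1],[22,3],[22,4],[23,2],[23,5],[27,3],[27,4],[31,3],[31,4],[32,2],[32,5],[35,4],[36,1],[37,4],[39,4],[42,0],[46,3],[46,4],[49,4],[52,4],[53,1],[55,3],[55,4],[56,5],[61,4]]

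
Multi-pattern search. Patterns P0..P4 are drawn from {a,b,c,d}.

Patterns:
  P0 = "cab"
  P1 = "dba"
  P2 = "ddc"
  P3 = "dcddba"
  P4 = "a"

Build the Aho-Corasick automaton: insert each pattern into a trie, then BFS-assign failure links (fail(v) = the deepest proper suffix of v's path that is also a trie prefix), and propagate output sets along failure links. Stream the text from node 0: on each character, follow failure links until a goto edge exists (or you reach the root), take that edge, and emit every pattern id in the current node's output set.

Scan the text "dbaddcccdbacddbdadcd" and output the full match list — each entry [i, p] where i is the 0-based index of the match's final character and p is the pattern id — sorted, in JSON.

Build automaton:
Trie (insert patterns):
  0='ε' goto a→14 c→1 d→4
  1='c' goto a→2
  2='ca' goto b→3
  3='cab' goto ·  ←P0
  4='d' goto b→5 c→9 d→7
  5='db' goto a→6
  6='dba' goto ·  ←P1
  7='dd' goto c→8
  8='ddc' goto ·  ←P2
  9='dc' goto d→10
  10='dcd' goto d→11
  11='dcdd' goto b→12
  12='dcddb' goto a→13
  13='dcddba' goto ·  ←P3
  14='a' goto ·  ←P4

Failure links (BFS by depth):
  fail(1) 'c': from fail(0)=0 chase 'c': 0 ⇒ 0;  out=∅∪out(0)=∅
  fail(4) 'd': from fail(0)=0 chase 'd': 0 ⇒ 0;  out=∅∪out(0)=∅
  fail(14) 'a': from fail(0)=0 chase 'a': 0 ⇒ 0;  out={4}∪out(0)={4}
  fail(2) 'ca': from fail(1)=0 chase 'a': 0 ⇒ 14;  out=∅∪out(14)={4}
  fail(5) 'db': from fail(4)=0 chase 'b': 0 ⇒ 0;  out=∅∪out(0)=∅
  fail(7) 'dd': from fail(4)=0 chase 'd': 0 ⇒ 4;  out=∅∪out(4)=∅
  fail(9) 'dc': from fail(4)=0 chase 'c': 0 ⇒ 1;  out=∅∪out(1)=∅
  fail(3) 'cab': from fail(2)=14 chase 'b': 14→0 ⇒ 0;  out={0}∪out(0)={0}
  fail(6) 'dba': from fail(5)=0 chase 'a': 0 ⇒ 14;  out={1}∪out(14)={1,4}
  fail(8) 'ddc': from fail(7)=4 chase 'c': 4 ⇒ 9;  out={2}∪out(9)={2}
  fail(10) 'dcd': from fail(9)=1 chase 'd': 1→0 ⇒ 4;  out=∅∪out(4)=∅
  fail(11) 'dcdd': from fail(10)=4 chase 'd': 4 ⇒ 7;  out=∅∪out(7)=∅
  fail(12) 'dcddb': from fail(11)=7 chase 'b': 7→4 ⇒ 5;  out=∅∪out(5)=∅
  fail(13) 'dcddba': from fail(12)=5 chase 'a': 5 ⇒ 6;  out={3}∪out(6)={1,3,4}

Text stream:
pos 0 'd': at 4
pos 1 'b': at 5
pos 2 'a': at 6  → match P1@[0:2],P4@[2:2]
pos 3 'd': at 4 (via fail)
pos 4 'd': at 7
pos 5 'c': at 8  → match P2@[3:5]
pos 6 'c': at 1 (via fail)
pos 7 'c': at 1 (via fail)
pos 8 'd': at 4 (via fail)
pos 9 'b': at 5
pos 10 'a': at 6  → match P1@[8:10],P4@[10:10]
pos 11 'c': at 1 (via fail)
pos 12 'd': at 4 (via fail)
pos 13 'd': at 7
pos 14 'b': at 5 (via fail)
pos 15 'd': at 4 (via fail)
pos 16 'a': at 14 (via fail)  → match P4@[16:16]
pos 17 'd': at 4 (via fail)
pos 18 'c': at 9
pos 19 'd': at 10

Result: [[2,1],[2,4],[5,2],[10,1],[10,4],[16,4]]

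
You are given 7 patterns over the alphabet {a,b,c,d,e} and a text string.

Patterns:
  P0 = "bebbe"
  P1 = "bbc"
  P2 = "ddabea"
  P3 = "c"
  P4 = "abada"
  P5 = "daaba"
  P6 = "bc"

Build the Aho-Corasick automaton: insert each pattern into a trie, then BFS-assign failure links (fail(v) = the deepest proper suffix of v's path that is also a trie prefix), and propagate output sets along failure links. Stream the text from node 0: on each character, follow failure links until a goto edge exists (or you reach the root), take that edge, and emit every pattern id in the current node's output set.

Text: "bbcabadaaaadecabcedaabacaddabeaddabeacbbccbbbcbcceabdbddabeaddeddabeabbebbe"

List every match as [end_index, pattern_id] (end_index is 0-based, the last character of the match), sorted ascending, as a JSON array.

Build:
Trie (insert patterns):
  n0 'ε': a→15 b→1 c→14 d→8
  n1 'b': b→6 c→24 e→2
  n2 'be': b→3
  n3 'beb': b→4
  n4 'bebb': e→5
  n5 'bebbe': ·  [P0 ends]
  n6 'bb': c→7
  n7 'bbc': ·  [P1 ends]
  n8 'd': a→20 d→9
  n9 'dd': a→10
  n10 'dda': b→11
  n11 'ddab': e→12
  n12 'ddabe': a→13
  n13 'ddabea': ·  [P2 ends]
  n14 'c': ·  [P3 ends]
  n15 'a': b→16
  n16 'ab': a→17
  n17 'aba': d→18
  n18 'abad': a→19
  n19 'abada': ·  [P4 ends]
  n20 'da': a→21
  n21 'daa': b→22
  n22 'daab': a→23
  n23 'daaba': ·  [P5 ends]
  n24 'bc': ·  [P6 ends]

BFS fail/out derivation:
  n1('b'): parent n0 fail=0; on 'b' 0 → fail=0;  out ∅∪∅=∅
  n8('d'): parent n0 fail=0; on 'd' 0 → fail=0;  out ∅∪∅=∅
  n14('c'): parent n0 fail=0; on 'c' 0 → fail=0;  out {3}∪∅={3}
  n15('a'): parent n0 fail=0; on 'a' 0 → fail=0;  out ∅∪∅=∅
  n2('be'): parent n1 fail=0; on 'e' 0 → fail=0;  out ∅∪∅=∅
  n6('bb'): parent n1 fail=0; on 'b' 0 → fail=1;  out ∅∪∅=∅
  n9('dd'): parent n8 fail=0; on 'd' 0 → fail=8;  out ∅∪∅=∅
  n16('ab'): parent n15 fail=0; on 'b' 0 → fail=1;  out ∅∪∅=∅
  n20('da'): parent n8 fail=0; on 'a' 0 → fail=15;  out ∅∪∅=∅
  n24('bc'): parent n1 fail=0; on 'c' 0 → fail=14;  out {6}∪{3}={3,6}
  n3('beb'): parent n2 fail=0; on 'b' 0 → fail=1;  out ∅∪∅=∅
  n7('bbc'): parent n6 fail=1; on 'c' 1 → fail=24;  out {1}∪{3,6}={1,3,6}
  n10('dda'): parent n9 fail=8; on 'a' 8 → fail=20;  out ∅∪∅=∅
  n17('aba'): parent n16 fail=1; on 'a' 1→0 → fail=15;  out ∅∪∅=∅
  n21('daa'): parent n20 fail=15; on 'a' 15→0 → fail=15;  out ∅∪∅=∅
  n4('bebb'): parent n3 fail=1; on 'b' 1 → fail=6;  out ∅∪∅=∅
  n11('ddab'): parent n10 fail=20; on 'b' 20→15 → fail=16;  out ∅∪∅=∅
  n18('abad'): parent n17 fail=15; on 'd' 15→0 → fail=8;  out ∅∪∅=∅
  n22('daab'): parent n21 fail=15; on 'b' 15 → fail=16;  out ∅∪∅=∅
  n5('bebbe'): parent n4 fail=6; on 'e' 6→1 → fail=2;  out {0}∪∅={0}
  n12('ddabe'): parent n11 fail=16; on 'e' 16→1 → fail=2;  out ∅∪∅=∅
  n19('abada'): parent n18 fail=8; on 'a' 8 → fail=20;  out {4}∪∅={4}
  n23('daaba'): parent n22 fail=16; on 'a' 16 → fail=17;  out {5}∪∅={5}
  n13('ddabea'): parent n12 fail=2; on 'a' 2→0 → fail=15;  out {2}∪∅={2}

Run:
[0] read 'b'  n0⇒n1
[1] read 'b'  n1⇒n6
[2] read 'c'  n6⇒n7  ** P1@[0:2],P3@[2:2],P6@[1:2]
[3] read 'a'  n7⇒n15 (fail-walked)
[4] read 'b'  n15⇒n16
[5] read 'a'  n16⇒n17
[6] read 'd'  n17⇒n18
[7] read 'a'  n18⇒n19  ** P4@[3:7]
[8] read 'a'  n19⇒n21 (fail-walked)
[9] read 'a'  n21⇒n15 (fail-walked)
[10] read 'a'  n15⇒n15 (fail-walked)
[11] read 'd'  n15⇒n8 (fail-walked)
[12] read 'e'  n8⇒n0 (fail-walked)
[13] read 'c'  n0⇒n14  ** P3@[13:13]
[14] read 'a'  n14⇒n15 (fail-walked)
[15] read 'b'  n15⇒n16
[16] read 'c'  n16⇒n24 (fail-walked)  ** P3@[16:16],P6@[15:16]
[17] read 'e'  n24⇒n0 (fail-walked)
[18] read 'd'  n0⇒n8
[19] read 'a'  n8⇒n20
[20] read 'a'  n20⇒n21
[21] read 'b'  n21⇒n22
[22] read 'a'  n22⇒n23  ** P5@[18:22]
[23] read 'c'  n23⇒n14 (fail-walked)  ** P3@[23:23]
[24] read 'a'  n14⇒n15 (fail-walked)
[25] read 'd'  n15⇒n8 (fail-walked)
[26] read 'd'  n8⇒n9
[27] read 'a'  n9⇒n10
[28] read 'b'  n10⇒n11
[29] read 'e'  n11⇒n12
[30] read 'a'  n12⇒n13  ** P2@[25:30]
[31] read 'd'  n13⇒n8 (fail-walked)
[32] read 'd'  n8⇒n9
[33] read 'a'  n9⇒n10
[34] read 'b'  n10⇒n11
[35] read 'e'  n11⇒n12
[36] read 'a'  n12⇒n13  ** P2@[31:36]
[37] read 'c'  n13⇒n14 (fail-walked)  ** P3@[37:37]
[38] read 'b'  n14⇒n1 (fail-walked)
[39] read 'b'  n1⇒n6
[40] read 'c'  n6⇒n7  ** P1@[38:40],P3@[40:40],P6@[39:40]
[41] read 'c'  n7⇒n14 (fail-walked)  ** P3@[41:41]
[42] read 'b'  n14⇒n1 (fail-walked)
[43] read 'b'  n1⇒n6
[44] read 'b'  n6⇒n6 (fail-walked)
[45] read 'c'  n6⇒n7  ** P1@[43:45],P3@[45:45],P6@[44:45]
[46] read 'b'  n7⇒n1 (fail-walked)
[47] read 'c'  n1⇒n24  ** P3@[47:47],P6@[46:47]
[48] read 'c'  n24⇒n14 (fail-walked)  ** P3@[48:48]
[49] read 'e'  n14⇒n0 (fail-walked)
[50] read 'a'  n0⇒n15
[51] read 'b'  n15⇒n16
[52] read 'd'  n16⇒n8 (fail-walked)
[53] read 'b'  n8⇒n1 (fail-walked)
[54] read 'd'  n1⇒n8 (fail-walked)
[55] read 'd'  n8⇒n9
[56] read 'a'  n9⇒n10
[57] read 'b'  n10⇒n11
[58] read 'e'  n11⇒n12
[59] read 'a'  n12⇒n13  ** P2@[54:59]
[60] read 'd'  n13⇒n8 (fail-walked)
[61] read 'd'  n8⇒n9
[62] read 'e'  n9⇒n0 (fail-walked)
[63] read 'd'  n0⇒n8
[64] read 'd'  n8⇒n9
[65] read 'a'  n9⇒n10
[66] read 'b'  n10⇒n11
[67] read 'e'  n11⇒n12
[68] read 'a'  n12⇒n13  ** P2@[63:68]
[69] read 'b'  n13⇒n16 (fail-walked)
[70] read 'b'  n16⇒n6 (fail-walked)
[71] read 'e'  n6⇒n2 (fail-walked)
[72] read 'b'  n2⇒n3
[73] read 'b'  n3⇒n4
[74] read 'e'  n4⇒n5  ** P0@[70:74]

All matches (sorted): [[2,1],[2,3],[2,6],[7,4],[13,3],[16,3],[16,6],[22,5],[23,3],[30,2],[36,2],[37,3],[40,1],[40,3],[40,6],[41,3],[45,1],[45,3],[45,6],[47,3],[47,6],[48,3],[59,2],[68,2],[74,0]]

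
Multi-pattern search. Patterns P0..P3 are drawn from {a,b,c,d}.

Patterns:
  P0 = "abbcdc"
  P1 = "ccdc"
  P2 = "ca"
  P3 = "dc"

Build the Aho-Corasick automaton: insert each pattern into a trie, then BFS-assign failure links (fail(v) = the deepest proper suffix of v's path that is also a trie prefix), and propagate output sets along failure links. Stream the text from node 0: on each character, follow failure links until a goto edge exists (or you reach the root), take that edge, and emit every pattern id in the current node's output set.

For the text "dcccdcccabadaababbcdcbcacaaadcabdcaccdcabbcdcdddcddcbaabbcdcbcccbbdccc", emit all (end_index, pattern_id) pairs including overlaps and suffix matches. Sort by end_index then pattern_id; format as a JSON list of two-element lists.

Build automaton:
Trie nodes:
  n0 'ε': a→1 c→7 d→12
  n1 'a': b→2
  n2 'ab': b→3
  n3 'abb': c→4
  n4 'abbc': d→5
  n5 'abbcd': c→6
  n6 'abbcdc': ·  [P0 ends]
  n7 'c': a→11 c→8
  n8 'cc': d→9
  n9 'ccd': c→10
  n10 'ccdc': ·  [P1 ends]
  n11 'ca': ·  [P2 ends]
  n12 'd': c→13
  n13 'dc': ·  [P3 ends]

Failure links (BFS by depth):
  n1('a'): parent n0 fail=0; on 'a' 0 → fail=0;  out ∅∪∅=∅
  n7('c'): parent n0 fail=0; on 'c' 0 → fail=0;  out ∅∪∅=∅
  n12('d'): parent n0 fail=0; on 'd' 0 → fail=0;  out ∅∪∅=∅
  n2('ab'): parent n1 fail=0; on 'b' 0 → fail=0;  out ∅∪∅=∅
  n8('cc'): parent n7 fail=0; on 'c' 0 → fail=7;  out ∅∪∅=∅
  n11('ca'): parent n7 fail=0; on 'a' 0 → fail=1;  out {2}∪∅={2}
  n13('dc'): parent n12 fail=0; on 'c' 0 → fail=7;  out {3}∪∅={3}
  n3('abb'): parent n2 fail=0; on 'b' 0 → fail=0;  out ∅∪∅=∅
  n9('ccd'): parent n8 fail=7; on 'd' 7→0 → fail=12;  out ∅∪∅=∅
  n4('abbc'): parent n3 fail=0; on 'c' 0 → fail=7;  out ∅∪∅=∅
  n10('ccdc'): parent n9 fail=12; on 'c' 12 → fail=13;  out {1}∪{3}={1,3}
  n5('abbcd'): parent n4 fail=7; on 'd' 7→0 → fail=12;  out ∅∪∅=∅
  n6('abbcdc'): parent n5 fail=12; on 'c' 12 → fail=13;  out {0}∪{3}={0,3}

Run:
i=0 'd': node 0→12
i=1 'c': node 12→13  → match P3@[0:1]
i=2 'c': node 13→8 (via fail)
i=3 'c': node 8→8 (via fail)
i=4 'd': node 8→9
i=5 'c': node 9→10  → match P1@[2:5],P3@[4:5]
i=6 'c': node 10→8 (via fail)
i=7 'c': node 8→8 (via fail)
i=8 'a': node 8→11 (via fail)  → match P2@[7:8]
i=9 'b': node 11→2 (via fail)
i=10 'a': node 2→1 (via fail)
i=11 'd': node 1→12 (via fail)
i=12 'a': node 12→1 (via fail)
i=13 'a': node 1→1 (via fail)
i=14 'b': node 1→2
i=15 'a': node 2→1 (via fail)
i=16 'b': node 1→2
i=17 'b': node 2→3
i=18 'c': node 3→4
i=19 'd': node 4→5
i=20 'c': node 5→6  → match P0@[15:20],P3@[19:20]
i=21 'b': node 6→0 (via fail)
i=22 'c': node 0→7
i=23 'a': node 7→11  → match P2@[22:23]
i=24 'c': node 11→7 (via fail)
i=25 'a': node 7→11  → match P2@[24:25]
i=26 'a': node 11→1 (via fail)
i=27 'a': node 1→1 (via fail)
i=28 'd': node 1→12 (via fail)
i=29 'c': node 12→13  → match P3@[28:29]
i=30 'a': node 13→11 (via fail)  → match P2@[29:30]
i=31 'b': node 11→2 (via fail)
i=32 'd': node 2→12 (via fail)
i=33 'c': node 12→13  → match P3@[32:33]
i=34 'a': node 13→11 (via fail)  → match P2@[33:34]
i=35 'c': node 11→7 (via fail)
i=36 'c': node 7→8
i=37 'd': node 8→9
i=38 'c': node 9→10  → match P1@[35:38],P3@[37:38]
i=39 'a': node 10→11 (via fail)  → match P2@[38:39]
i=40 'b': node 11→2 (via fail)
i=41 'b': node 2→3
i=42 'c': node 3→4
i=43 'd': node 4→5
i=44 'c': node 5→6  → match P0@[39:44],P3@[43:44]
i=45 'd': node 6→12 (via fail)
i=46 'd': node 12→12 (via fail)
i=47 'd': node 12→12 (via fail)
i=48 'c': node 12→13  → match P3@[47:48]
i=49 'd': node 13→12 (via fail)
i=50 'd': node 12→12 (via fail)
i=51 'c': node 12→13  → match P3@[50:51]
i=52 'b': node 13→0 (via fail)
i=53 'a': node 0→1
i=54 'a': node 1→1 (via fail)
i=55 'b': node 1→2
i=56 'b': node 2→3
i=57 'c': node 3→4
i=58 'd': node 4→5
i=59 'c': node 5→6  → match P0@[54:59],P3@[58:59]
i=60 'b': node 6→0 (via fail)
i=61 'c': node 0→7
i=62 'c': node 7→8
i=63 'c': node 8→8 (via fail)
i=64 'b': node 8→0 (via fail)
i=65 'b': node 0→0
i=66 'd': node 0→12
i=67 'c': node 12→13  → match P3@[66:67]
i=68 'c': node 13→8 (via fail)
i=69 'c': node 8→8 (via fail)

Result: [[1,3],[5,1],[5,3],[8,2],[20,0],[20,3],[23,2],[25,2],[29,3],[30,2],[33,3],[34,2],[38,1],[38,3],[39,2],[44,0],[44,3],[48,3],[51,3],[59,0],[59,3],[67,3]]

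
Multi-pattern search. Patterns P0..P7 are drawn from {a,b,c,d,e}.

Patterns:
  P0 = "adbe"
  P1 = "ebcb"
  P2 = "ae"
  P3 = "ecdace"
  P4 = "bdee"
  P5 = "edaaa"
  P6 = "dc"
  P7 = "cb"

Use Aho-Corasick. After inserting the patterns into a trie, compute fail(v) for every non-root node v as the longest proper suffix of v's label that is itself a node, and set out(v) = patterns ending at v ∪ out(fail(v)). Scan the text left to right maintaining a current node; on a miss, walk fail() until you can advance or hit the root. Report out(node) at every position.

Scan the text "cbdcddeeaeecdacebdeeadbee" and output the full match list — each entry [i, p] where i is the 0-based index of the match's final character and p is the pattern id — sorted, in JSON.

Construct AC machine:
Trie nodes:
  0='ε' goto a→1 b→15 c→25 d→23 e→5
  1='a' goto d→2 e→9
  2='ad' goto b→3
  3='adb' goto e→4
  4='adbe' goto ·  ←P0
  5='e' goto b→6 c→10 d→19
  6='eb' goto c→7
  7='ebc' goto b→8
  8='ebcb' goto ·  ←P1
  9='ae' goto ·  ←P2
  10='ec' goto d→11
  11='ecd' goto a→12
  12='ecda' goto c→13
  13='ecdac' goto e→14
  14='ecdace' goto ·  ←P3
  15='b' goto d→16
  16='bd' goto e→17
  17='bde' goto e→18
  18='bdee' goto ·  ←P4
  19='ed' goto a→20
  20='eda' goto a→21
  21='edaa' goto a→22
  22='edaaa' goto ·  ←P5
  23='d' goto c→24
  24='dc' goto ·  ←P6
  25='c' goto b→26
  26='cb' goto ·  ←P7

Failure links (BFS by depth):
  n1('a'): parent n0 fail=0; on 'a' 0 → fail=0;  out ∅∪∅=∅
  n5('e'): parent n0 fail=0; on 'e' 0 → fail=0;  out ∅∪∅=∅
  n15('b'): parent n0 fail=0; on 'b' 0 → fail=0;  out ∅∪∅=∅
  n23('d'): parent n0 fail=0; on 'd' 0 → fail=0;  out ∅∪∅=∅
  n25('c'): parent n0 fail=0; on 'c' 0 → fail=0;  out ∅∪∅=∅
  n2('ad'): parent n1 fail=0; on 'd' 0 → fail=23;  out ∅∪∅=∅
  n6('eb'): parent n5 fail=0; on 'b' 0 → fail=15;  out ∅∪∅=∅
  n9('ae'): parent n1 fail=0; on 'e' 0 → fail=5;  out {2}∪∅={2}
  n10('ec'): parent n5 fail=0; on 'c' 0 → fail=25;  out ∅∪∅=∅
  n16('bd'): parent n15 fail=0; on 'd' 0 → fail=23;  out ∅∪∅=∅
  n19('ed'): parent n5 fail=0; on 'd' 0 → fail=23;  out ∅∪∅=∅
  n24('dc'): parent n23 fail=0; on 'c' 0 → fail=25;  out {6}∪∅={6}
  n26('cb'): parent n25 fail=0; on 'b' 0 → fail=15;  out {7}∪∅={7}
  n3('adb'): parent n2 fail=23; on 'b' 23→0 → fail=15;  out ∅∪∅=∅
  n7('ebc'): parent n6 fail=15; on 'c' 15→0 → fail=25;  out ∅∪∅=∅
  n11('ecd'): parent n10 fail=25; on 'd' 25→0 → fail=23;  out ∅∪∅=∅
  n17('bde'): parent n16 fail=23; on 'e' 23→0 → fail=5;  out ∅∪∅=∅
  n20('eda'): parent n19 fail=23; on 'a' 23→0 → fail=1;  out ∅∪∅=∅
  n4('adbe'): parent n3 fail=15; on 'e' 15→0 → fail=5;  out {0}∪∅={0}
  n8('ebcb'): parent n7 fail=25; on 'b' 25 → fail=26;  out {1}∪{7}={1,7}
  n12('ecda'): parent n11 fail=23; on 'a' 23→0 → fail=1;  out ∅∪∅=∅
  n18('bdee'): parent n17 fail=5; on 'e' 5→0 → fail=5;  out {4}∪∅={4}
  n21('edaa'): parent n20 fail=1; on 'a' 1→0 → fail=1;  out ∅∪∅=∅
  n13('ecdac'): parent n12 fail=1; on 'c' 1→0 → fail=25;  out ∅∪∅=∅
  n22('edaaa'): parent n21 fail=1; on 'a' 1→0 → fail=1;  out {5}∪∅={5}
  n14('ecdace'): parent n13 fail=25; on 'e' 25→0 → fail=5;  out {3}∪∅={3}

Scan:
pos 0 'c': at 25
pos 1 'b': at 26  ** P7@[0:1]
pos 2 'd': at 16 (fail-walked)
pos 3 'c': at 24 (fail-walked)  ** P6@[2:3]
pos 4 'd': at 23 (fail-walked)
pos 5 'd': at 23 (fail-walked)
pos 6 'e': at 5 (fail-walked)
pos 7 'e': at 5 (fail-walked)
pos 8 'a': at 1 (fail-walked)
pos 9 'e': at 9  ** P2@[8:9]
pos 10 'e': at 5 (fail-walked)
pos 11 'c': at 10
pos 12 'd': at 11
pos 13 'a': at 12
pos 14 'c': at 13
pos 15 'e': at 14  ** P3@[10:15]
pos 16 'b': at 6 (fail-walked)
pos 17 'd': at 16 (fail-walked)
pos 18 'e': at 17
pos 19 'e': at 18  ** P4@[16:19]
pos 20 'a': at 1 (fail-walked)
pos 21 'd': at 2
pos 22 'b': at 3
pos 23 'e': at 4  ** P0@[20:23]
pos 24 'e': at 5 (fail-walked)

All matches (sorted): [[1,7],[3,6],[9,2],[15,3],[19,4],[23,0]]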